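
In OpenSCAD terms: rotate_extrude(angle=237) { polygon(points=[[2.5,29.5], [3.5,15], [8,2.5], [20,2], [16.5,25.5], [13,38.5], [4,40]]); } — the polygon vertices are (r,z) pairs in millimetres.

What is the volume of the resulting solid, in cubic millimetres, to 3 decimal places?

Profile (r,z), 7 vertices: (2.5,29.5) (3.5,15) (8,2.5) (20,2) (16.5,25.5) (13,38.5) (4,40)
edge 0: (2.5,29.5)→(3.5,15)  cross = 2.5·15 − 3.5·29.5 = -65.7500; (r_i+r_j)·cross = 6·-65.7500 = -394.5000
edge 1: (3.5,15)→(8,2.5)  cross = 3.5·2.5 − 8·15 = -111.2500; (r_i+r_j)·cross = 11.5·-111.2500 = -1279.3750
edge 2: (8,2.5)→(20,2)  cross = 8·2 − 20·2.5 = -34.0000; (r_i+r_j)·cross = 28·-34.0000 = -952.0000
edge 3: (20,2)→(16.5,25.5)  cross = 20·25.5 − 16.5·2 = 477.0000; (r_i+r_j)·cross = 36.5·477.0000 = 17410.5000
edge 4: (16.5,25.5)→(13,38.5)  cross = 16.5·38.5 − 13·25.5 = 303.7500; (r_i+r_j)·cross = 29.5·303.7500 = 8960.6250
edge 5: (13,38.5)→(4,40)  cross = 13·40 − 4·38.5 = 366.0000; (r_i+r_j)·cross = 17·366.0000 = 6222.0000
edge 6: (4,40)→(2.5,29.5)  cross = 4·29.5 − 2.5·40 = 18.0000; (r_i+r_j)·cross = 6.5·18.0000 = 117.0000
Σcross = 953.7500 → A = |Σcross|/2 = 476.8750 mm²
Σ(r_i+r_j)·cross = 30084.2500 → first moment M = |Σ|/6 = 5014.0417
R_c = M/A = 5014.0417/476.8750 = 10.5144 mm
θ = 237° = 4.136430 rad
V = θ·R_c·A = 4.136430·10.5144·476.8750 = 20740.234 mm³

Volume = 20740.234 mm³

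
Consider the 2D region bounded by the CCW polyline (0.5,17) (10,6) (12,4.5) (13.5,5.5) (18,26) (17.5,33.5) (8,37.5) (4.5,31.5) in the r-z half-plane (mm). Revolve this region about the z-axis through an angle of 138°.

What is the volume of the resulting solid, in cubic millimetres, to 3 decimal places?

Volume = 8920.934 mm³

Profile (r,z), 8 vertices: (0.5,17) (10,6) (12,4.5) (13.5,5.5) (18,26) (17.5,33.5) (8,37.5) (4.5,31.5)
edge 0: (0.5,17)→(10,6)  cross = 0.5·6 − 10·17 = -167.0000; (r_i+r_j)·cross = 10.5·-167.0000 = -1753.5000
edge 1: (10,6)→(12,4.5)  cross = 10·4.5 − 12·6 = -27.0000; (r_i+r_j)·cross = 22·-27.0000 = -594.0000
edge 2: (12,4.5)→(13.5,5.5)  cross = 12·5.5 − 13.5·4.5 = 5.2500; (r_i+r_j)·cross = 25.5·5.2500 = 133.8750
edge 3: (13.5,5.5)→(18,26)  cross = 13.5·26 − 18·5.5 = 252.0000; (r_i+r_j)·cross = 31.5·252.0000 = 7938.0000
edge 4: (18,26)→(17.5,33.5)  cross = 18·33.5 − 17.5·26 = 148.0000; (r_i+r_j)·cross = 35.5·148.0000 = 5254.0000
edge 5: (17.5,33.5)→(8,37.5)  cross = 17.5·37.5 − 8·33.5 = 388.2500; (r_i+r_j)·cross = 25.5·388.2500 = 9900.3750
edge 6: (8,37.5)→(4.5,31.5)  cross = 8·31.5 − 4.5·37.5 = 83.2500; (r_i+r_j)·cross = 12.5·83.2500 = 1040.6250
edge 7: (4.5,31.5)→(0.5,17)  cross = 4.5·17 − 0.5·31.5 = 60.7500; (r_i+r_j)·cross = 5·60.7500 = 303.7500
Σcross = 743.5000 → A = |Σcross|/2 = 371.7500 mm²
Σ(r_i+r_j)·cross = 22223.1250 → first moment M = |Σ|/6 = 3703.8542
R_c = M/A = 3703.8542/371.7500 = 9.9633 mm
θ = 138° = 2.408554 rad
V = θ·R_c·A = 2.408554·9.9633·371.7500 = 8920.934 mm³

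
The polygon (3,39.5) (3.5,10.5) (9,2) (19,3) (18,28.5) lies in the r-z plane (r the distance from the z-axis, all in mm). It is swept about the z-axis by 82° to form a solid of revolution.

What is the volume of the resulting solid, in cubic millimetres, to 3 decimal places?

Volume = 6935.778 mm³

Profile (r,z), 5 vertices: (3,39.5) (3.5,10.5) (9,2) (19,3) (18,28.5)
edge 0: (3,39.5)→(3.5,10.5)  cross = 3·10.5 − 3.5·39.5 = -106.7500; (r_i+r_j)·cross = 6.5·-106.7500 = -693.8750
edge 1: (3.5,10.5)→(9,2)  cross = 3.5·2 − 9·10.5 = -87.5000; (r_i+r_j)·cross = 12.5·-87.5000 = -1093.7500
edge 2: (9,2)→(19,3)  cross = 9·3 − 19·2 = -11.0000; (r_i+r_j)·cross = 28·-11.0000 = -308.0000
edge 3: (19,3)→(18,28.5)  cross = 19·28.5 − 18·3 = 487.5000; (r_i+r_j)·cross = 37·487.5000 = 18037.5000
edge 4: (18,28.5)→(3,39.5)  cross = 18·39.5 − 3·28.5 = 625.5000; (r_i+r_j)·cross = 21·625.5000 = 13135.5000
Σcross = 907.7500 → A = |Σcross|/2 = 453.8750 mm²
Σ(r_i+r_j)·cross = 29077.3750 → first moment M = |Σ|/6 = 4846.2292
R_c = M/A = 4846.2292/453.8750 = 10.6775 mm
θ = 82° = 1.431170 rad
V = θ·R_c·A = 1.431170·10.6775·453.8750 = 6935.778 mm³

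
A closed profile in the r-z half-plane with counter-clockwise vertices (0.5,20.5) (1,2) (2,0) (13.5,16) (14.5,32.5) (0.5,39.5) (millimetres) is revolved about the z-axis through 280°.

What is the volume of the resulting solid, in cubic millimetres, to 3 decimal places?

Profile (r,z), 6 vertices: (0.5,20.5) (1,2) (2,0) (13.5,16) (14.5,32.5) (0.5,39.5)
edge 0: (0.5,20.5)→(1,2)  cross = 0.5·2 − 1·20.5 = -19.5000; (r_i+r_j)·cross = 1.5·-19.5000 = -29.2500
edge 1: (1,2)→(2,0)  cross = 1·0 − 2·2 = -4.0000; (r_i+r_j)·cross = 3·-4.0000 = -12.0000
edge 2: (2,0)→(13.5,16)  cross = 2·16 − 13.5·0 = 32.0000; (r_i+r_j)·cross = 15.5·32.0000 = 496.0000
edge 3: (13.5,16)→(14.5,32.5)  cross = 13.5·32.5 − 14.5·16 = 206.7500; (r_i+r_j)·cross = 28·206.7500 = 5789.0000
edge 4: (14.5,32.5)→(0.5,39.5)  cross = 14.5·39.5 − 0.5·32.5 = 556.5000; (r_i+r_j)·cross = 15·556.5000 = 8347.5000
edge 5: (0.5,39.5)→(0.5,20.5)  cross = 0.5·20.5 − 0.5·39.5 = -9.5000; (r_i+r_j)·cross = 1·-9.5000 = -9.5000
Σcross = 762.2500 → A = |Σcross|/2 = 381.1250 mm²
Σ(r_i+r_j)·cross = 14581.7500 → first moment M = |Σ|/6 = 2430.2917
R_c = M/A = 2430.2917/381.1250 = 6.3766 mm
θ = 280° = 4.886922 rad
V = θ·R_c·A = 4.886922·6.3766·381.1250 = 11876.646 mm³

Volume = 11876.646 mm³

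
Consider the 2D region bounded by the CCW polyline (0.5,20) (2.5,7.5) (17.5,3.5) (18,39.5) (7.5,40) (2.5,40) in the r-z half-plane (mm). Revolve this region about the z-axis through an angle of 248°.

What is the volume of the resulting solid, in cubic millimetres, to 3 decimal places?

Profile (r,z), 6 vertices: (0.5,20) (2.5,7.5) (17.5,3.5) (18,39.5) (7.5,40) (2.5,40)
edge 0: (0.5,20)→(2.5,7.5)  cross = 0.5·7.5 − 2.5·20 = -46.2500; (r_i+r_j)·cross = 3·-46.2500 = -138.7500
edge 1: (2.5,7.5)→(17.5,3.5)  cross = 2.5·3.5 − 17.5·7.5 = -122.5000; (r_i+r_j)·cross = 20·-122.5000 = -2450.0000
edge 2: (17.5,3.5)→(18,39.5)  cross = 17.5·39.5 − 18·3.5 = 628.2500; (r_i+r_j)·cross = 35.5·628.2500 = 22302.8750
edge 3: (18,39.5)→(7.5,40)  cross = 18·40 − 7.5·39.5 = 423.7500; (r_i+r_j)·cross = 25.5·423.7500 = 10805.6250
edge 4: (7.5,40)→(2.5,40)  cross = 7.5·40 − 2.5·40 = 200.0000; (r_i+r_j)·cross = 10·200.0000 = 2000.0000
edge 5: (2.5,40)→(0.5,20)  cross = 2.5·20 − 0.5·40 = 30.0000; (r_i+r_j)·cross = 3·30.0000 = 90.0000
Σcross = 1113.2500 → A = |Σcross|/2 = 556.6250 mm²
Σ(r_i+r_j)·cross = 32609.7500 → first moment M = |Σ|/6 = 5434.9583
R_c = M/A = 5434.9583/556.6250 = 9.7641 mm
θ = 248° = 4.328417 rad
V = θ·R_c·A = 4.328417·9.7641·556.6250 = 23524.764 mm³

Volume = 23524.764 mm³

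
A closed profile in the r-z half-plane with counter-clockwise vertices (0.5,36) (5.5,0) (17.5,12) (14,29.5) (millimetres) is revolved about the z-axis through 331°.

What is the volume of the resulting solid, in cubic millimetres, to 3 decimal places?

Volume = 17710.478 mm³

Profile (r,z), 4 vertices: (0.5,36) (5.5,0) (17.5,12) (14,29.5)
edge 0: (0.5,36)→(5.5,0)  cross = 0.5·0 − 5.5·36 = -198.0000; (r_i+r_j)·cross = 6·-198.0000 = -1188.0000
edge 1: (5.5,0)→(17.5,12)  cross = 5.5·12 − 17.5·0 = 66.0000; (r_i+r_j)·cross = 23·66.0000 = 1518.0000
edge 2: (17.5,12)→(14,29.5)  cross = 17.5·29.5 − 14·12 = 348.2500; (r_i+r_j)·cross = 31.5·348.2500 = 10969.8750
edge 3: (14,29.5)→(0.5,36)  cross = 14·36 − 0.5·29.5 = 489.2500; (r_i+r_j)·cross = 14.5·489.2500 = 7094.1250
Σcross = 705.5000 → A = |Σcross|/2 = 352.7500 mm²
Σ(r_i+r_j)·cross = 18394.0000 → first moment M = |Σ|/6 = 3065.6667
R_c = M/A = 3065.6667/352.7500 = 8.6908 mm
θ = 331° = 5.777040 rad
V = θ·R_c·A = 5.777040·8.6908·352.7500 = 17710.478 mm³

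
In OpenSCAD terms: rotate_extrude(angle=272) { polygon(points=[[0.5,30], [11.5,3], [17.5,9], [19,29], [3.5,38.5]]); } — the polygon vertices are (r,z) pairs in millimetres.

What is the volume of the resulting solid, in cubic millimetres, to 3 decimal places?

Volume = 19113.601 mm³

Profile (r,z), 5 vertices: (0.5,30) (11.5,3) (17.5,9) (19,29) (3.5,38.5)
edge 0: (0.5,30)→(11.5,3)  cross = 0.5·3 − 11.5·30 = -343.5000; (r_i+r_j)·cross = 12·-343.5000 = -4122.0000
edge 1: (11.5,3)→(17.5,9)  cross = 11.5·9 − 17.5·3 = 51.0000; (r_i+r_j)·cross = 29·51.0000 = 1479.0000
edge 2: (17.5,9)→(19,29)  cross = 17.5·29 − 19·9 = 336.5000; (r_i+r_j)·cross = 36.5·336.5000 = 12282.2500
edge 3: (19,29)→(3.5,38.5)  cross = 19·38.5 − 3.5·29 = 630.0000; (r_i+r_j)·cross = 22.5·630.0000 = 14175.0000
edge 4: (3.5,38.5)→(0.5,30)  cross = 3.5·30 − 0.5·38.5 = 85.7500; (r_i+r_j)·cross = 4·85.7500 = 343.0000
Σcross = 759.7500 → A = |Σcross|/2 = 379.8750 mm²
Σ(r_i+r_j)·cross = 24157.2500 → first moment M = |Σ|/6 = 4026.2083
R_c = M/A = 4026.2083/379.8750 = 10.5988 mm
θ = 272° = 4.747296 rad
V = θ·R_c·A = 4.747296·10.5988·379.8750 = 19113.601 mm³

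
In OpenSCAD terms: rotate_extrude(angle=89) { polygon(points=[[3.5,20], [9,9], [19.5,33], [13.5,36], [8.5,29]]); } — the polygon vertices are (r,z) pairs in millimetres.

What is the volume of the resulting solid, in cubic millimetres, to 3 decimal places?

Profile (r,z), 5 vertices: (3.5,20) (9,9) (19.5,33) (13.5,36) (8.5,29)
edge 0: (3.5,20)→(9,9)  cross = 3.5·9 − 9·20 = -148.5000; (r_i+r_j)·cross = 12.5·-148.5000 = -1856.2500
edge 1: (9,9)→(19.5,33)  cross = 9·33 − 19.5·9 = 121.5000; (r_i+r_j)·cross = 28.5·121.5000 = 3462.7500
edge 2: (19.5,33)→(13.5,36)  cross = 19.5·36 − 13.5·33 = 256.5000; (r_i+r_j)·cross = 33·256.5000 = 8464.5000
edge 3: (13.5,36)→(8.5,29)  cross = 13.5·29 − 8.5·36 = 85.5000; (r_i+r_j)·cross = 22·85.5000 = 1881.0000
edge 4: (8.5,29)→(3.5,20)  cross = 8.5·20 − 3.5·29 = 68.5000; (r_i+r_j)·cross = 12·68.5000 = 822.0000
Σcross = 383.5000 → A = |Σcross|/2 = 191.7500 mm²
Σ(r_i+r_j)·cross = 12774.0000 → first moment M = |Σ|/6 = 2129.0000
R_c = M/A = 2129.0000/191.7500 = 11.1030 mm
θ = 89° = 1.553343 rad
V = θ·R_c·A = 1.553343·11.1030·191.7500 = 3307.067 mm³

Volume = 3307.067 mm³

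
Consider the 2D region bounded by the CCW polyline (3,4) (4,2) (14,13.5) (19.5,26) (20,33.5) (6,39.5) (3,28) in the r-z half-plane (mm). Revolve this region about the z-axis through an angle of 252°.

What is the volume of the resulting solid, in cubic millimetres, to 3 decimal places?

Volume = 17859.745 mm³

Profile (r,z), 7 vertices: (3,4) (4,2) (14,13.5) (19.5,26) (20,33.5) (6,39.5) (3,28)
edge 0: (3,4)→(4,2)  cross = 3·2 − 4·4 = -10.0000; (r_i+r_j)·cross = 7·-10.0000 = -70.0000
edge 1: (4,2)→(14,13.5)  cross = 4·13.5 − 14·2 = 26.0000; (r_i+r_j)·cross = 18·26.0000 = 468.0000
edge 2: (14,13.5)→(19.5,26)  cross = 14·26 − 19.5·13.5 = 100.7500; (r_i+r_j)·cross = 33.5·100.7500 = 3375.1250
edge 3: (19.5,26)→(20,33.5)  cross = 19.5·33.5 − 20·26 = 133.2500; (r_i+r_j)·cross = 39.5·133.2500 = 5263.3750
edge 4: (20,33.5)→(6,39.5)  cross = 20·39.5 − 6·33.5 = 589.0000; (r_i+r_j)·cross = 26·589.0000 = 15314.0000
edge 5: (6,39.5)→(3,28)  cross = 6·28 − 3·39.5 = 49.5000; (r_i+r_j)·cross = 9·49.5000 = 445.5000
edge 6: (3,28)→(3,4)  cross = 3·4 − 3·28 = -72.0000; (r_i+r_j)·cross = 6·-72.0000 = -432.0000
Σcross = 816.5000 → A = |Σcross|/2 = 408.2500 mm²
Σ(r_i+r_j)·cross = 24364.0000 → first moment M = |Σ|/6 = 4060.6667
R_c = M/A = 4060.6667/408.2500 = 9.9465 mm
θ = 252° = 4.398230 rad
V = θ·R_c·A = 4.398230·9.9465·408.2500 = 17859.745 mm³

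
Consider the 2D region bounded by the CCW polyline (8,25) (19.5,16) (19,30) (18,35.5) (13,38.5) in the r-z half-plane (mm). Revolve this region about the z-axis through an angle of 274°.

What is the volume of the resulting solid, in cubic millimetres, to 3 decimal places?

Volume = 10713.926 mm³

Profile (r,z), 5 vertices: (8,25) (19.5,16) (19,30) (18,35.5) (13,38.5)
edge 0: (8,25)→(19.5,16)  cross = 8·16 − 19.5·25 = -359.5000; (r_i+r_j)·cross = 27.5·-359.5000 = -9886.2500
edge 1: (19.5,16)→(19,30)  cross = 19.5·30 − 19·16 = 281.0000; (r_i+r_j)·cross = 38.5·281.0000 = 10818.5000
edge 2: (19,30)→(18,35.5)  cross = 19·35.5 − 18·30 = 134.5000; (r_i+r_j)·cross = 37·134.5000 = 4976.5000
edge 3: (18,35.5)→(13,38.5)  cross = 18·38.5 − 13·35.5 = 231.5000; (r_i+r_j)·cross = 31·231.5000 = 7176.5000
edge 4: (13,38.5)→(8,25)  cross = 13·25 − 8·38.5 = 17.0000; (r_i+r_j)·cross = 21·17.0000 = 357.0000
Σcross = 304.5000 → A = |Σcross|/2 = 152.2500 mm²
Σ(r_i+r_j)·cross = 13442.2500 → first moment M = |Σ|/6 = 2240.3750
R_c = M/A = 2240.3750/152.2500 = 14.7151 mm
θ = 274° = 4.782202 rad
V = θ·R_c·A = 4.782202·14.7151·152.2500 = 10713.926 mm³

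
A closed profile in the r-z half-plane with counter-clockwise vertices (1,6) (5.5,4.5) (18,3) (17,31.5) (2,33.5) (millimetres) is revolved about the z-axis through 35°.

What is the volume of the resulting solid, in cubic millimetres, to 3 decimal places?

Volume = 2638.734 mm³

Profile (r,z), 5 vertices: (1,6) (5.5,4.5) (18,3) (17,31.5) (2,33.5)
edge 0: (1,6)→(5.5,4.5)  cross = 1·4.5 − 5.5·6 = -28.5000; (r_i+r_j)·cross = 6.5·-28.5000 = -185.2500
edge 1: (5.5,4.5)→(18,3)  cross = 5.5·3 − 18·4.5 = -64.5000; (r_i+r_j)·cross = 23.5·-64.5000 = -1515.7500
edge 2: (18,3)→(17,31.5)  cross = 18·31.5 − 17·3 = 516.0000; (r_i+r_j)·cross = 35·516.0000 = 18060.0000
edge 3: (17,31.5)→(2,33.5)  cross = 17·33.5 − 2·31.5 = 506.5000; (r_i+r_j)·cross = 19·506.5000 = 9623.5000
edge 4: (2,33.5)→(1,6)  cross = 2·6 − 1·33.5 = -21.5000; (r_i+r_j)·cross = 3·-21.5000 = -64.5000
Σcross = 908.0000 → A = |Σcross|/2 = 454.0000 mm²
Σ(r_i+r_j)·cross = 25918.0000 → first moment M = |Σ|/6 = 4319.6667
R_c = M/A = 4319.6667/454.0000 = 9.5147 mm
θ = 35° = 0.610865 rad
V = θ·R_c·A = 0.610865·9.5147·454.0000 = 2638.734 mm³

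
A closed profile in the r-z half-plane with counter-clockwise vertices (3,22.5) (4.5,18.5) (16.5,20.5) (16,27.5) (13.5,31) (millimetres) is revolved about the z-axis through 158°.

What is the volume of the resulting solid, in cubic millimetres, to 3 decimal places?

Profile (r,z), 5 vertices: (3,22.5) (4.5,18.5) (16.5,20.5) (16,27.5) (13.5,31)
edge 0: (3,22.5)→(4.5,18.5)  cross = 3·18.5 − 4.5·22.5 = -45.7500; (r_i+r_j)·cross = 7.5·-45.7500 = -343.1250
edge 1: (4.5,18.5)→(16.5,20.5)  cross = 4.5·20.5 − 16.5·18.5 = -213.0000; (r_i+r_j)·cross = 21·-213.0000 = -4473.0000
edge 2: (16.5,20.5)→(16,27.5)  cross = 16.5·27.5 − 16·20.5 = 125.7500; (r_i+r_j)·cross = 32.5·125.7500 = 4086.8750
edge 3: (16,27.5)→(13.5,31)  cross = 16·31 − 13.5·27.5 = 124.7500; (r_i+r_j)·cross = 29.5·124.7500 = 3680.1250
edge 4: (13.5,31)→(3,22.5)  cross = 13.5·22.5 − 3·31 = 210.7500; (r_i+r_j)·cross = 16.5·210.7500 = 3477.3750
Σcross = 202.5000 → A = |Σcross|/2 = 101.2500 mm²
Σ(r_i+r_j)·cross = 6428.2500 → first moment M = |Σ|/6 = 1071.3750
R_c = M/A = 1071.3750/101.2500 = 10.5815 mm
θ = 158° = 2.757620 rad
V = θ·R_c·A = 2.757620·10.5815·101.2500 = 2954.445 mm³

Volume = 2954.445 mm³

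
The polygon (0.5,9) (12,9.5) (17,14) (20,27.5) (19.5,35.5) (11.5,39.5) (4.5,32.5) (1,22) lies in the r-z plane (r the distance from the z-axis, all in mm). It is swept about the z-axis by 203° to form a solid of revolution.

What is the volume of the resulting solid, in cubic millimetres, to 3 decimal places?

Volume = 16191.151 mm³

Profile (r,z), 8 vertices: (0.5,9) (12,9.5) (17,14) (20,27.5) (19.5,35.5) (11.5,39.5) (4.5,32.5) (1,22)
edge 0: (0.5,9)→(12,9.5)  cross = 0.5·9.5 − 12·9 = -103.2500; (r_i+r_j)·cross = 12.5·-103.2500 = -1290.6250
edge 1: (12,9.5)→(17,14)  cross = 12·14 − 17·9.5 = 6.5000; (r_i+r_j)·cross = 29·6.5000 = 188.5000
edge 2: (17,14)→(20,27.5)  cross = 17·27.5 − 20·14 = 187.5000; (r_i+r_j)·cross = 37·187.5000 = 6937.5000
edge 3: (20,27.5)→(19.5,35.5)  cross = 20·35.5 − 19.5·27.5 = 173.7500; (r_i+r_j)·cross = 39.5·173.7500 = 6863.1250
edge 4: (19.5,35.5)→(11.5,39.5)  cross = 19.5·39.5 − 11.5·35.5 = 362.0000; (r_i+r_j)·cross = 31·362.0000 = 11222.0000
edge 5: (11.5,39.5)→(4.5,32.5)  cross = 11.5·32.5 − 4.5·39.5 = 196.0000; (r_i+r_j)·cross = 16·196.0000 = 3136.0000
edge 6: (4.5,32.5)→(1,22)  cross = 4.5·22 − 1·32.5 = 66.5000; (r_i+r_j)·cross = 5.5·66.5000 = 365.7500
edge 7: (1,22)→(0.5,9)  cross = 1·9 − 0.5·22 = -2.0000; (r_i+r_j)·cross = 1.5·-2.0000 = -3.0000
Σcross = 887.0000 → A = |Σcross|/2 = 443.5000 mm²
Σ(r_i+r_j)·cross = 27419.2500 → first moment M = |Σ|/6 = 4569.8750
R_c = M/A = 4569.8750/443.5000 = 10.3041 mm
θ = 203° = 3.543018 rad
V = θ·R_c·A = 3.543018·10.3041·443.5000 = 16191.151 mm³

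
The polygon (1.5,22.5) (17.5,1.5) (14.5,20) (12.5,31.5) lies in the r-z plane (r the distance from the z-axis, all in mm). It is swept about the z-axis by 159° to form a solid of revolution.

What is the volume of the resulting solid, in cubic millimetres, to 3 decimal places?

Profile (r,z), 4 vertices: (1.5,22.5) (17.5,1.5) (14.5,20) (12.5,31.5)
edge 0: (1.5,22.5)→(17.5,1.5)  cross = 1.5·1.5 − 17.5·22.5 = -391.5000; (r_i+r_j)·cross = 19·-391.5000 = -7438.5000
edge 1: (17.5,1.5)→(14.5,20)  cross = 17.5·20 − 14.5·1.5 = 328.2500; (r_i+r_j)·cross = 32·328.2500 = 10504.0000
edge 2: (14.5,20)→(12.5,31.5)  cross = 14.5·31.5 − 12.5·20 = 206.7500; (r_i+r_j)·cross = 27·206.7500 = 5582.2500
edge 3: (12.5,31.5)→(1.5,22.5)  cross = 12.5·22.5 − 1.5·31.5 = 234.0000; (r_i+r_j)·cross = 14·234.0000 = 3276.0000
Σcross = 377.5000 → A = |Σcross|/2 = 188.7500 mm²
Σ(r_i+r_j)·cross = 11923.7500 → first moment M = |Σ|/6 = 1987.2917
R_c = M/A = 1987.2917/188.7500 = 10.5287 mm
θ = 159° = 2.775074 rad
V = θ·R_c·A = 2.775074·10.5287·188.7500 = 5514.880 mm³

Volume = 5514.880 mm³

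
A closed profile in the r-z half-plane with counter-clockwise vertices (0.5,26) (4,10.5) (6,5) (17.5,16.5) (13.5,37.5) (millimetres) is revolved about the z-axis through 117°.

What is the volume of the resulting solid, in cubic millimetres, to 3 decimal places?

Volume = 5951.129 mm³

Profile (r,z), 5 vertices: (0.5,26) (4,10.5) (6,5) (17.5,16.5) (13.5,37.5)
edge 0: (0.5,26)→(4,10.5)  cross = 0.5·10.5 − 4·26 = -98.7500; (r_i+r_j)·cross = 4.5·-98.7500 = -444.3750
edge 1: (4,10.5)→(6,5)  cross = 4·5 − 6·10.5 = -43.0000; (r_i+r_j)·cross = 10·-43.0000 = -430.0000
edge 2: (6,5)→(17.5,16.5)  cross = 6·16.5 − 17.5·5 = 11.5000; (r_i+r_j)·cross = 23.5·11.5000 = 270.2500
edge 3: (17.5,16.5)→(13.5,37.5)  cross = 17.5·37.5 − 13.5·16.5 = 433.5000; (r_i+r_j)·cross = 31·433.5000 = 13438.5000
edge 4: (13.5,37.5)→(0.5,26)  cross = 13.5·26 − 0.5·37.5 = 332.2500; (r_i+r_j)·cross = 14·332.2500 = 4651.5000
Σcross = 635.5000 → A = |Σcross|/2 = 317.7500 mm²
Σ(r_i+r_j)·cross = 17485.8750 → first moment M = |Σ|/6 = 2914.3125
R_c = M/A = 2914.3125/317.7500 = 9.1717 mm
θ = 117° = 2.042035 rad
V = θ·R_c·A = 2.042035·9.1717·317.7500 = 5951.129 mm³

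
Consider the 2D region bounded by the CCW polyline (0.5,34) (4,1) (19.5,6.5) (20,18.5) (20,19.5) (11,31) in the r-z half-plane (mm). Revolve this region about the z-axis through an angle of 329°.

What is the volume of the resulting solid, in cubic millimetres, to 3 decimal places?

Volume = 25026.968 mm³

Profile (r,z), 6 vertices: (0.5,34) (4,1) (19.5,6.5) (20,18.5) (20,19.5) (11,31)
edge 0: (0.5,34)→(4,1)  cross = 0.5·1 − 4·34 = -135.5000; (r_i+r_j)·cross = 4.5·-135.5000 = -609.7500
edge 1: (4,1)→(19.5,6.5)  cross = 4·6.5 − 19.5·1 = 6.5000; (r_i+r_j)·cross = 23.5·6.5000 = 152.7500
edge 2: (19.5,6.5)→(20,18.5)  cross = 19.5·18.5 − 20·6.5 = 230.7500; (r_i+r_j)·cross = 39.5·230.7500 = 9114.6250
edge 3: (20,18.5)→(20,19.5)  cross = 20·19.5 − 20·18.5 = 20.0000; (r_i+r_j)·cross = 40·20.0000 = 800.0000
edge 4: (20,19.5)→(11,31)  cross = 20·31 − 11·19.5 = 405.5000; (r_i+r_j)·cross = 31·405.5000 = 12570.5000
edge 5: (11,31)→(0.5,34)  cross = 11·34 − 0.5·31 = 358.5000; (r_i+r_j)·cross = 11.5·358.5000 = 4122.7500
Σcross = 885.7500 → A = |Σcross|/2 = 442.8750 mm²
Σ(r_i+r_j)·cross = 26150.8750 → first moment M = |Σ|/6 = 4358.4792
R_c = M/A = 4358.4792/442.8750 = 9.8413 mm
θ = 329° = 5.742133 rad
V = θ·R_c·A = 5.742133·9.8413·442.8750 = 25026.968 mm³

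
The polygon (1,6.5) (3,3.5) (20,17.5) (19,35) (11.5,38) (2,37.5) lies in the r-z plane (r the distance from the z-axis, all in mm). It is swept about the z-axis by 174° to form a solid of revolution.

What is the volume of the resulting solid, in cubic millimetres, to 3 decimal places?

Profile (r,z), 6 vertices: (1,6.5) (3,3.5) (20,17.5) (19,35) (11.5,38) (2,37.5)
edge 0: (1,6.5)→(3,3.5)  cross = 1·3.5 − 3·6.5 = -16.0000; (r_i+r_j)·cross = 4·-16.0000 = -64.0000
edge 1: (3,3.5)→(20,17.5)  cross = 3·17.5 − 20·3.5 = -17.5000; (r_i+r_j)·cross = 23·-17.5000 = -402.5000
edge 2: (20,17.5)→(19,35)  cross = 20·35 − 19·17.5 = 367.5000; (r_i+r_j)·cross = 39·367.5000 = 14332.5000
edge 3: (19,35)→(11.5,38)  cross = 19·38 − 11.5·35 = 319.5000; (r_i+r_j)·cross = 30.5·319.5000 = 9744.7500
edge 4: (11.5,38)→(2,37.5)  cross = 11.5·37.5 − 2·38 = 355.2500; (r_i+r_j)·cross = 13.5·355.2500 = 4795.8750
edge 5: (2,37.5)→(1,6.5)  cross = 2·6.5 − 1·37.5 = -24.5000; (r_i+r_j)·cross = 3·-24.5000 = -73.5000
Σcross = 984.2500 → A = |Σcross|/2 = 492.1250 mm²
Σ(r_i+r_j)·cross = 28333.1250 → first moment M = |Σ|/6 = 4722.1875
R_c = M/A = 4722.1875/492.1250 = 9.5955 mm
θ = 174° = 3.036873 rad
V = θ·R_c·A = 3.036873·9.5955·492.1250 = 14340.683 mm³

Volume = 14340.683 mm³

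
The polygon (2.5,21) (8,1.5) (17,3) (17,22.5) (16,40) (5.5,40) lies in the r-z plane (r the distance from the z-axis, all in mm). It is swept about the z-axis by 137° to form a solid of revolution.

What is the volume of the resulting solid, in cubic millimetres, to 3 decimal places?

Volume = 11645.808 mm³

Profile (r,z), 6 vertices: (2.5,21) (8,1.5) (17,3) (17,22.5) (16,40) (5.5,40)
edge 0: (2.5,21)→(8,1.5)  cross = 2.5·1.5 − 8·21 = -164.2500; (r_i+r_j)·cross = 10.5·-164.2500 = -1724.6250
edge 1: (8,1.5)→(17,3)  cross = 8·3 − 17·1.5 = -1.5000; (r_i+r_j)·cross = 25·-1.5000 = -37.5000
edge 2: (17,3)→(17,22.5)  cross = 17·22.5 − 17·3 = 331.5000; (r_i+r_j)·cross = 34·331.5000 = 11271.0000
edge 3: (17,22.5)→(16,40)  cross = 17·40 − 16·22.5 = 320.0000; (r_i+r_j)·cross = 33·320.0000 = 10560.0000
edge 4: (16,40)→(5.5,40)  cross = 16·40 − 5.5·40 = 420.0000; (r_i+r_j)·cross = 21.5·420.0000 = 9030.0000
edge 5: (5.5,40)→(2.5,21)  cross = 5.5·21 − 2.5·40 = 15.5000; (r_i+r_j)·cross = 8·15.5000 = 124.0000
Σcross = 921.2500 → A = |Σcross|/2 = 460.6250 mm²
Σ(r_i+r_j)·cross = 29222.8750 → first moment M = |Σ|/6 = 4870.4792
R_c = M/A = 4870.4792/460.6250 = 10.5736 mm
θ = 137° = 2.391101 rad
V = θ·R_c·A = 2.391101·10.5736·460.6250 = 11645.808 mm³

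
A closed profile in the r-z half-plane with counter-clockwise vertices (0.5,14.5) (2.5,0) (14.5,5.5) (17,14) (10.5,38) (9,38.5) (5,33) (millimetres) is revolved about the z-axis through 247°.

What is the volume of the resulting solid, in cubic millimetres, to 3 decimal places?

Profile (r,z), 7 vertices: (0.5,14.5) (2.5,0) (14.5,5.5) (17,14) (10.5,38) (9,38.5) (5,33)
edge 0: (0.5,14.5)→(2.5,0)  cross = 0.5·0 − 2.5·14.5 = -36.2500; (r_i+r_j)·cross = 3·-36.2500 = -108.7500
edge 1: (2.5,0)→(14.5,5.5)  cross = 2.5·5.5 − 14.5·0 = 13.7500; (r_i+r_j)·cross = 17·13.7500 = 233.7500
edge 2: (14.5,5.5)→(17,14)  cross = 14.5·14 − 17·5.5 = 109.5000; (r_i+r_j)·cross = 31.5·109.5000 = 3449.2500
edge 3: (17,14)→(10.5,38)  cross = 17·38 − 10.5·14 = 499.0000; (r_i+r_j)·cross = 27.5·499.0000 = 13722.5000
edge 4: (10.5,38)→(9,38.5)  cross = 10.5·38.5 − 9·38 = 62.2500; (r_i+r_j)·cross = 19.5·62.2500 = 1213.8750
edge 5: (9,38.5)→(5,33)  cross = 9·33 − 5·38.5 = 104.5000; (r_i+r_j)·cross = 14·104.5000 = 1463.0000
edge 6: (5,33)→(0.5,14.5)  cross = 5·14.5 − 0.5·33 = 56.0000; (r_i+r_j)·cross = 5.5·56.0000 = 308.0000
Σcross = 808.7500 → A = |Σcross|/2 = 404.3750 mm²
Σ(r_i+r_j)·cross = 20281.6250 → first moment M = |Σ|/6 = 3380.2708
R_c = M/A = 3380.2708/404.3750 = 8.3592 mm
θ = 247° = 4.310963 rad
V = θ·R_c·A = 4.310963·8.3592·404.3750 = 14572.223 mm³

Volume = 14572.223 mm³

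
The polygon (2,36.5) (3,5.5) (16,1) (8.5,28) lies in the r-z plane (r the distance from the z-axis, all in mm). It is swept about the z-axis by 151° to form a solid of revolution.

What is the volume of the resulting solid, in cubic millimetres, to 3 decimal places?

Profile (r,z), 4 vertices: (2,36.5) (3,5.5) (16,1) (8.5,28)
edge 0: (2,36.5)→(3,5.5)  cross = 2·5.5 − 3·36.5 = -98.5000; (r_i+r_j)·cross = 5·-98.5000 = -492.5000
edge 1: (3,5.5)→(16,1)  cross = 3·1 − 16·5.5 = -85.0000; (r_i+r_j)·cross = 19·-85.0000 = -1615.0000
edge 2: (16,1)→(8.5,28)  cross = 16·28 − 8.5·1 = 439.5000; (r_i+r_j)·cross = 24.5·439.5000 = 10767.7500
edge 3: (8.5,28)→(2,36.5)  cross = 8.5·36.5 − 2·28 = 254.2500; (r_i+r_j)·cross = 10.5·254.2500 = 2669.6250
Σcross = 510.2500 → A = |Σcross|/2 = 255.1250 mm²
Σ(r_i+r_j)·cross = 11329.8750 → first moment M = |Σ|/6 = 1888.3125
R_c = M/A = 1888.3125/255.1250 = 7.4015 mm
θ = 151° = 2.635447 rad
V = θ·R_c·A = 2.635447·7.4015·255.1250 = 4976.548 mm³

Volume = 4976.548 mm³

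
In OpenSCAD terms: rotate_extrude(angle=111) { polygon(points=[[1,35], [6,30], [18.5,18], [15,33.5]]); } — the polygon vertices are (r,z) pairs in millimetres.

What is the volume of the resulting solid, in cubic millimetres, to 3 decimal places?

Profile (r,z), 4 vertices: (1,35) (6,30) (18.5,18) (15,33.5)
edge 0: (1,35)→(6,30)  cross = 1·30 − 6·35 = -180.0000; (r_i+r_j)·cross = 7·-180.0000 = -1260.0000
edge 1: (6,30)→(18.5,18)  cross = 6·18 − 18.5·30 = -447.0000; (r_i+r_j)·cross = 24.5·-447.0000 = -10951.5000
edge 2: (18.5,18)→(15,33.5)  cross = 18.5·33.5 − 15·18 = 349.7500; (r_i+r_j)·cross = 33.5·349.7500 = 11716.6250
edge 3: (15,33.5)→(1,35)  cross = 15·35 − 1·33.5 = 491.5000; (r_i+r_j)·cross = 16·491.5000 = 7864.0000
Σcross = 214.2500 → A = |Σcross|/2 = 107.1250 mm²
Σ(r_i+r_j)·cross = 7369.1250 → first moment M = |Σ|/6 = 1228.1875
R_c = M/A = 1228.1875/107.1250 = 11.4650 mm
θ = 111° = 1.937315 rad
V = θ·R_c·A = 1.937315·11.4650·107.1250 = 2379.387 mm³

Volume = 2379.387 mm³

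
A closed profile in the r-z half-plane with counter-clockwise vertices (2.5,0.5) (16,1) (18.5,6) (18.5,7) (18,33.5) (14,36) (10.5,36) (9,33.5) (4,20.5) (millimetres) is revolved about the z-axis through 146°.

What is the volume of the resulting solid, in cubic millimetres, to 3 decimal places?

Profile (r,z), 9 vertices: (2.5,0.5) (16,1) (18.5,6) (18.5,7) (18,33.5) (14,36) (10.5,36) (9,33.5) (4,20.5)
edge 0: (2.5,0.5)→(16,1)  cross = 2.5·1 − 16·0.5 = -5.5000; (r_i+r_j)·cross = 18.5·-5.5000 = -101.7500
edge 1: (16,1)→(18.5,6)  cross = 16·6 − 18.5·1 = 77.5000; (r_i+r_j)·cross = 34.5·77.5000 = 2673.7500
edge 2: (18.5,6)→(18.5,7)  cross = 18.5·7 − 18.5·6 = 18.5000; (r_i+r_j)·cross = 37·18.5000 = 684.5000
edge 3: (18.5,7)→(18,33.5)  cross = 18.5·33.5 − 18·7 = 493.7500; (r_i+r_j)·cross = 36.5·493.7500 = 18021.8750
edge 4: (18,33.5)→(14,36)  cross = 18·36 − 14·33.5 = 179.0000; (r_i+r_j)·cross = 32·179.0000 = 5728.0000
edge 5: (14,36)→(10.5,36)  cross = 14·36 − 10.5·36 = 126.0000; (r_i+r_j)·cross = 24.5·126.0000 = 3087.0000
edge 6: (10.5,36)→(9,33.5)  cross = 10.5·33.5 − 9·36 = 27.7500; (r_i+r_j)·cross = 19.5·27.7500 = 541.1250
edge 7: (9,33.5)→(4,20.5)  cross = 9·20.5 − 4·33.5 = 50.5000; (r_i+r_j)·cross = 13·50.5000 = 656.5000
edge 8: (4,20.5)→(2.5,0.5)  cross = 4·0.5 − 2.5·20.5 = -49.2500; (r_i+r_j)·cross = 6.5·-49.2500 = -320.1250
Σcross = 918.2500 → A = |Σcross|/2 = 459.1250 mm²
Σ(r_i+r_j)·cross = 30970.8750 → first moment M = |Σ|/6 = 5161.8125
R_c = M/A = 5161.8125/459.1250 = 11.2427 mm
θ = 146° = 2.548181 rad
V = θ·R_c·A = 2.548181·11.2427·459.1250 = 13153.231 mm³

Volume = 13153.231 mm³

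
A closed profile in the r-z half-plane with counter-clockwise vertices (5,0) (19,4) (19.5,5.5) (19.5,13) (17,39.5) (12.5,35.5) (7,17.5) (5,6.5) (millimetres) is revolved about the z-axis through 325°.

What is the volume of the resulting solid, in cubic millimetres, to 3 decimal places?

Profile (r,z), 8 vertices: (5,0) (19,4) (19.5,5.5) (19.5,13) (17,39.5) (12.5,35.5) (7,17.5) (5,6.5)
edge 0: (5,0)→(19,4)  cross = 5·4 − 19·0 = 20.0000; (r_i+r_j)·cross = 24·20.0000 = 480.0000
edge 1: (19,4)→(19.5,5.5)  cross = 19·5.5 − 19.5·4 = 26.5000; (r_i+r_j)·cross = 38.5·26.5000 = 1020.2500
edge 2: (19.5,5.5)→(19.5,13)  cross = 19.5·13 − 19.5·5.5 = 146.2500; (r_i+r_j)·cross = 39·146.2500 = 5703.7500
edge 3: (19.5,13)→(17,39.5)  cross = 19.5·39.5 − 17·13 = 549.2500; (r_i+r_j)·cross = 36.5·549.2500 = 20047.6250
edge 4: (17,39.5)→(12.5,35.5)  cross = 17·35.5 − 12.5·39.5 = 109.7500; (r_i+r_j)·cross = 29.5·109.7500 = 3237.6250
edge 5: (12.5,35.5)→(7,17.5)  cross = 12.5·17.5 − 7·35.5 = -29.7500; (r_i+r_j)·cross = 19.5·-29.7500 = -580.1250
edge 6: (7,17.5)→(5,6.5)  cross = 7·6.5 − 5·17.5 = -42.0000; (r_i+r_j)·cross = 12·-42.0000 = -504.0000
edge 7: (5,6.5)→(5,0)  cross = 5·0 − 5·6.5 = -32.5000; (r_i+r_j)·cross = 10·-32.5000 = -325.0000
Σcross = 747.5000 → A = |Σcross|/2 = 373.7500 mm²
Σ(r_i+r_j)·cross = 29080.1250 → first moment M = |Σ|/6 = 4846.6875
R_c = M/A = 4846.6875/373.7500 = 12.9677 mm
θ = 325° = 5.672320 rad
V = θ·R_c·A = 5.672320·12.9677·373.7500 = 27491.963 mm³

Volume = 27491.963 mm³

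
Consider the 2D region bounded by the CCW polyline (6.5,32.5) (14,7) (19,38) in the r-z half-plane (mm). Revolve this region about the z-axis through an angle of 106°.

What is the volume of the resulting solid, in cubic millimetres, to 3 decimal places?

Volume = 4384.616 mm³

Profile (r,z), 3 vertices: (6.5,32.5) (14,7) (19,38)
edge 0: (6.5,32.5)→(14,7)  cross = 6.5·7 − 14·32.5 = -409.5000; (r_i+r_j)·cross = 20.5·-409.5000 = -8394.7500
edge 1: (14,7)→(19,38)  cross = 14·38 − 19·7 = 399.0000; (r_i+r_j)·cross = 33·399.0000 = 13167.0000
edge 2: (19,38)→(6.5,32.5)  cross = 19·32.5 − 6.5·38 = 370.5000; (r_i+r_j)·cross = 25.5·370.5000 = 9447.7500
Σcross = 360.0000 → A = |Σcross|/2 = 180.0000 mm²
Σ(r_i+r_j)·cross = 14220.0000 → first moment M = |Σ|/6 = 2370.0000
R_c = M/A = 2370.0000/180.0000 = 13.1667 mm
θ = 106° = 1.850049 rad
V = θ·R_c·A = 1.850049·13.1667·180.0000 = 4384.616 mm³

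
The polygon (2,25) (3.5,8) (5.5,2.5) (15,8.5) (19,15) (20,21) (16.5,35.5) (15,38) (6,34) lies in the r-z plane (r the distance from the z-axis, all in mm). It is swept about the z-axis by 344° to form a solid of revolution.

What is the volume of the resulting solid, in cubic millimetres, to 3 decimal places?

Volume = 28340.188 mm³

Profile (r,z), 9 vertices: (2,25) (3.5,8) (5.5,2.5) (15,8.5) (19,15) (20,21) (16.5,35.5) (15,38) (6,34)
edge 0: (2,25)→(3.5,8)  cross = 2·8 − 3.5·25 = -71.5000; (r_i+r_j)·cross = 5.5·-71.5000 = -393.2500
edge 1: (3.5,8)→(5.5,2.5)  cross = 3.5·2.5 − 5.5·8 = -35.2500; (r_i+r_j)·cross = 9·-35.2500 = -317.2500
edge 2: (5.5,2.5)→(15,8.5)  cross = 5.5·8.5 − 15·2.5 = 9.2500; (r_i+r_j)·cross = 20.5·9.2500 = 189.6250
edge 3: (15,8.5)→(19,15)  cross = 15·15 − 19·8.5 = 63.5000; (r_i+r_j)·cross = 34·63.5000 = 2159.0000
edge 4: (19,15)→(20,21)  cross = 19·21 − 20·15 = 99.0000; (r_i+r_j)·cross = 39·99.0000 = 3861.0000
edge 5: (20,21)→(16.5,35.5)  cross = 20·35.5 − 16.5·21 = 363.5000; (r_i+r_j)·cross = 36.5·363.5000 = 13267.7500
edge 6: (16.5,35.5)→(15,38)  cross = 16.5·38 − 15·35.5 = 94.5000; (r_i+r_j)·cross = 31.5·94.5000 = 2976.7500
edge 7: (15,38)→(6,34)  cross = 15·34 − 6·38 = 282.0000; (r_i+r_j)·cross = 21·282.0000 = 5922.0000
edge 8: (6,34)→(2,25)  cross = 6·25 − 2·34 = 82.0000; (r_i+r_j)·cross = 8·82.0000 = 656.0000
Σcross = 887.0000 → A = |Σcross|/2 = 443.5000 mm²
Σ(r_i+r_j)·cross = 28321.6250 → first moment M = |Σ|/6 = 4720.2708
R_c = M/A = 4720.2708/443.5000 = 10.6432 mm
θ = 344° = 6.003933 rad
V = θ·R_c·A = 6.003933·10.6432·443.5000 = 28340.188 mm³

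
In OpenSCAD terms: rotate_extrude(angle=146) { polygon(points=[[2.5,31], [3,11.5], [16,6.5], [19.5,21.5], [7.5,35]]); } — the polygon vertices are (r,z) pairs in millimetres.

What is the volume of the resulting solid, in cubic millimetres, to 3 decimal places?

Profile (r,z), 5 vertices: (2.5,31) (3,11.5) (16,6.5) (19.5,21.5) (7.5,35)
edge 0: (2.5,31)→(3,11.5)  cross = 2.5·11.5 − 3·31 = -64.2500; (r_i+r_j)·cross = 5.5·-64.2500 = -353.3750
edge 1: (3,11.5)→(16,6.5)  cross = 3·6.5 − 16·11.5 = -164.5000; (r_i+r_j)·cross = 19·-164.5000 = -3125.5000
edge 2: (16,6.5)→(19.5,21.5)  cross = 16·21.5 − 19.5·6.5 = 217.2500; (r_i+r_j)·cross = 35.5·217.2500 = 7712.3750
edge 3: (19.5,21.5)→(7.5,35)  cross = 19.5·35 − 7.5·21.5 = 521.2500; (r_i+r_j)·cross = 27·521.2500 = 14073.7500
edge 4: (7.5,35)→(2.5,31)  cross = 7.5·31 − 2.5·35 = 145.0000; (r_i+r_j)·cross = 10·145.0000 = 1450.0000
Σcross = 654.7500 → A = |Σcross|/2 = 327.3750 mm²
Σ(r_i+r_j)·cross = 19757.2500 → first moment M = |Σ|/6 = 3292.8750
R_c = M/A = 3292.8750/327.3750 = 10.0584 mm
θ = 146° = 2.548181 rad
V = θ·R_c·A = 2.548181·10.0584·327.3750 = 8390.841 mm³

Volume = 8390.841 mm³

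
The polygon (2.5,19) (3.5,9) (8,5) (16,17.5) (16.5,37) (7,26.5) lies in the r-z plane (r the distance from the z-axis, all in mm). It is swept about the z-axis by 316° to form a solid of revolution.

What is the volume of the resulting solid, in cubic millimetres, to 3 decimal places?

Volume = 13997.565 mm³

Profile (r,z), 6 vertices: (2.5,19) (3.5,9) (8,5) (16,17.5) (16.5,37) (7,26.5)
edge 0: (2.5,19)→(3.5,9)  cross = 2.5·9 − 3.5·19 = -44.0000; (r_i+r_j)·cross = 6·-44.0000 = -264.0000
edge 1: (3.5,9)→(8,5)  cross = 3.5·5 − 8·9 = -54.5000; (r_i+r_j)·cross = 11.5·-54.5000 = -626.7500
edge 2: (8,5)→(16,17.5)  cross = 8·17.5 − 16·5 = 60.0000; (r_i+r_j)·cross = 24·60.0000 = 1440.0000
edge 3: (16,17.5)→(16.5,37)  cross = 16·37 − 16.5·17.5 = 303.2500; (r_i+r_j)·cross = 32.5·303.2500 = 9855.6250
edge 4: (16.5,37)→(7,26.5)  cross = 16.5·26.5 − 7·37 = 178.2500; (r_i+r_j)·cross = 23.5·178.2500 = 4188.8750
edge 5: (7,26.5)→(2.5,19)  cross = 7·19 − 2.5·26.5 = 66.7500; (r_i+r_j)·cross = 9.5·66.7500 = 634.1250
Σcross = 509.7500 → A = |Σcross|/2 = 254.8750 mm²
Σ(r_i+r_j)·cross = 15227.8750 → first moment M = |Σ|/6 = 2537.9792
R_c = M/A = 2537.9792/254.8750 = 9.9577 mm
θ = 316° = 5.515240 rad
V = θ·R_c·A = 5.515240·9.9577·254.8750 = 13997.565 mm³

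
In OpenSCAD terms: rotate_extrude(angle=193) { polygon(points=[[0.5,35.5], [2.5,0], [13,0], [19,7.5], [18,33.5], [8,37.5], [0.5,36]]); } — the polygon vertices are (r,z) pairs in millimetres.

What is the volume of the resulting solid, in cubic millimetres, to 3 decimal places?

Volume = 19245.070 mm³

Profile (r,z), 7 vertices: (0.5,35.5) (2.5,0) (13,0) (19,7.5) (18,33.5) (8,37.5) (0.5,36)
edge 0: (0.5,35.5)→(2.5,0)  cross = 0.5·0 − 2.5·35.5 = -88.7500; (r_i+r_j)·cross = 3·-88.7500 = -266.2500
edge 1: (2.5,0)→(13,0)  cross = 2.5·0 − 13·0 = 0.0000; (r_i+r_j)·cross = 15.5·0.0000 = 0.0000
edge 2: (13,0)→(19,7.5)  cross = 13·7.5 − 19·0 = 97.5000; (r_i+r_j)·cross = 32·97.5000 = 3120.0000
edge 3: (19,7.5)→(18,33.5)  cross = 19·33.5 − 18·7.5 = 501.5000; (r_i+r_j)·cross = 37·501.5000 = 18555.5000
edge 4: (18,33.5)→(8,37.5)  cross = 18·37.5 − 8·33.5 = 407.0000; (r_i+r_j)·cross = 26·407.0000 = 10582.0000
edge 5: (8,37.5)→(0.5,36)  cross = 8·36 − 0.5·37.5 = 269.2500; (r_i+r_j)·cross = 8.5·269.2500 = 2288.6250
edge 6: (0.5,36)→(0.5,35.5)  cross = 0.5·35.5 − 0.5·36 = -0.2500; (r_i+r_j)·cross = 1·-0.2500 = -0.2500
Σcross = 1186.2500 → A = |Σcross|/2 = 593.1250 mm²
Σ(r_i+r_j)·cross = 34279.6250 → first moment M = |Σ|/6 = 5713.2708
R_c = M/A = 5713.2708/593.1250 = 9.6325 mm
θ = 193° = 3.368485 rad
V = θ·R_c·A = 3.368485·9.6325·593.1250 = 19245.070 mm³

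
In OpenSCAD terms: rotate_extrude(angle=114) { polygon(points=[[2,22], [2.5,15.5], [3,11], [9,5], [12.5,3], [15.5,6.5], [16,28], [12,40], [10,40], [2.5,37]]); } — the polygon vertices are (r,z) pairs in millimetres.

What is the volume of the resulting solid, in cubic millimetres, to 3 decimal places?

Profile (r,z), 10 vertices: (2,22) (2.5,15.5) (3,11) (9,5) (12.5,3) (15.5,6.5) (16,28) (12,40) (10,40) (2.5,37)
edge 0: (2,22)→(2.5,15.5)  cross = 2·15.5 − 2.5·22 = -24.0000; (r_i+r_j)·cross = 4.5·-24.0000 = -108.0000
edge 1: (2.5,15.5)→(3,11)  cross = 2.5·11 − 3·15.5 = -19.0000; (r_i+r_j)·cross = 5.5·-19.0000 = -104.5000
edge 2: (3,11)→(9,5)  cross = 3·5 − 9·11 = -84.0000; (r_i+r_j)·cross = 12·-84.0000 = -1008.0000
edge 3: (9,5)→(12.5,3)  cross = 9·3 − 12.5·5 = -35.5000; (r_i+r_j)·cross = 21.5·-35.5000 = -763.2500
edge 4: (12.5,3)→(15.5,6.5)  cross = 12.5·6.5 − 15.5·3 = 34.7500; (r_i+r_j)·cross = 28·34.7500 = 973.0000
edge 5: (15.5,6.5)→(16,28)  cross = 15.5·28 − 16·6.5 = 330.0000; (r_i+r_j)·cross = 31.5·330.0000 = 10395.0000
edge 6: (16,28)→(12,40)  cross = 16·40 − 12·28 = 304.0000; (r_i+r_j)·cross = 28·304.0000 = 8512.0000
edge 7: (12,40)→(10,40)  cross = 12·40 − 10·40 = 80.0000; (r_i+r_j)·cross = 22·80.0000 = 1760.0000
edge 8: (10,40)→(2.5,37)  cross = 10·37 − 2.5·40 = 270.0000; (r_i+r_j)·cross = 12.5·270.0000 = 3375.0000
edge 9: (2.5,37)→(2,22)  cross = 2.5·22 − 2·37 = -19.0000; (r_i+r_j)·cross = 4.5·-19.0000 = -85.5000
Σcross = 837.2500 → A = |Σcross|/2 = 418.6250 mm²
Σ(r_i+r_j)·cross = 22945.7500 → first moment M = |Σ|/6 = 3824.2917
R_c = M/A = 3824.2917/418.6250 = 9.1354 mm
θ = 114° = 1.989675 rad
V = θ·R_c·A = 1.989675·9.1354·418.6250 = 7609.099 mm³

Volume = 7609.099 mm³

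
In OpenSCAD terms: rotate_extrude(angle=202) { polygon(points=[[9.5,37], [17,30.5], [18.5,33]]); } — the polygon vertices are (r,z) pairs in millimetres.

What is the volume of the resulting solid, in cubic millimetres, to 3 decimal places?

Volume = 753.590 mm³

Profile (r,z), 3 vertices: (9.5,37) (17,30.5) (18.5,33)
edge 0: (9.5,37)→(17,30.5)  cross = 9.5·30.5 − 17·37 = -339.2500; (r_i+r_j)·cross = 26.5·-339.2500 = -8990.1250
edge 1: (17,30.5)→(18.5,33)  cross = 17·33 − 18.5·30.5 = -3.2500; (r_i+r_j)·cross = 35.5·-3.2500 = -115.3750
edge 2: (18.5,33)→(9.5,37)  cross = 18.5·37 − 9.5·33 = 371.0000; (r_i+r_j)·cross = 28·371.0000 = 10388.0000
Σcross = 28.5000 → A = |Σcross|/2 = 14.2500 mm²
Σ(r_i+r_j)·cross = 1282.5000 → first moment M = |Σ|/6 = 213.7500
R_c = M/A = 213.7500/14.2500 = 15.0000 mm
θ = 202° = 3.525565 rad
V = θ·R_c·A = 3.525565·15.0000·14.2500 = 753.590 mm³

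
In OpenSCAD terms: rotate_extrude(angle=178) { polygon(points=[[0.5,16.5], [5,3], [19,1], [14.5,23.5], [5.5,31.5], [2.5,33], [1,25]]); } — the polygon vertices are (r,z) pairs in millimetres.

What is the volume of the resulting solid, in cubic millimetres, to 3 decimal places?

Profile (r,z), 7 vertices: (0.5,16.5) (5,3) (19,1) (14.5,23.5) (5.5,31.5) (2.5,33) (1,25)
edge 0: (0.5,16.5)→(5,3)  cross = 0.5·3 − 5·16.5 = -81.0000; (r_i+r_j)·cross = 5.5·-81.0000 = -445.5000
edge 1: (5,3)→(19,1)  cross = 5·1 − 19·3 = -52.0000; (r_i+r_j)·cross = 24·-52.0000 = -1248.0000
edge 2: (19,1)→(14.5,23.5)  cross = 19·23.5 − 14.5·1 = 432.0000; (r_i+r_j)·cross = 33.5·432.0000 = 14472.0000
edge 3: (14.5,23.5)→(5.5,31.5)  cross = 14.5·31.5 − 5.5·23.5 = 327.5000; (r_i+r_j)·cross = 20·327.5000 = 6550.0000
edge 4: (5.5,31.5)→(2.5,33)  cross = 5.5·33 − 2.5·31.5 = 102.7500; (r_i+r_j)·cross = 8·102.7500 = 822.0000
edge 5: (2.5,33)→(1,25)  cross = 2.5·25 − 1·33 = 29.5000; (r_i+r_j)·cross = 3.5·29.5000 = 103.2500
edge 6: (1,25)→(0.5,16.5)  cross = 1·16.5 − 0.5·25 = 4.0000; (r_i+r_j)·cross = 1.5·4.0000 = 6.0000
Σcross = 762.7500 → A = |Σcross|/2 = 381.3750 mm²
Σ(r_i+r_j)·cross = 20259.7500 → first moment M = |Σ|/6 = 3376.6250
R_c = M/A = 3376.6250/381.3750 = 8.8538 mm
θ = 178° = 3.106686 rad
V = θ·R_c·A = 3.106686·8.8538·381.3750 = 10490.114 mm³

Volume = 10490.114 mm³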